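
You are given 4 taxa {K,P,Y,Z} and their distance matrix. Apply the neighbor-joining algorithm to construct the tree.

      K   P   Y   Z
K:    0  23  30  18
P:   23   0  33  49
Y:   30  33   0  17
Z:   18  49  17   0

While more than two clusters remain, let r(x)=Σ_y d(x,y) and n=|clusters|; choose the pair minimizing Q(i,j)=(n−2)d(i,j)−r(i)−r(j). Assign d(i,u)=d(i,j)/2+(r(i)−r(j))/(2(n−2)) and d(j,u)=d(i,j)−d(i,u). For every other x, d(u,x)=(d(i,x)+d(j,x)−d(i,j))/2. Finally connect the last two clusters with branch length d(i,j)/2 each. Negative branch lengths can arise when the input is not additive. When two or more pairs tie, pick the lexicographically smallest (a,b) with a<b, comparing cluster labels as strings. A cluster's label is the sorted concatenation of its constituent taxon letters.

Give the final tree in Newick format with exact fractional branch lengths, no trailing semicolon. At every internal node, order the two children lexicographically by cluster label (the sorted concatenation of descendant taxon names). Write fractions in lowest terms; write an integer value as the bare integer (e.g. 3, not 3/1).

step 1: merge (K,P) at d=23, Q=-130; branch lengths K→3, P→20; new cluster KP
  updated: d(KP,Y)=20, d(KP,Z)=22
step 2: merge (KP,Y) at d=20, Q=-59; branch lengths KP→25/2, Y→15/2; new cluster KPY
  updated: d(KPY,Z)=19/2
step 3: merge (KPY,Z) at d=19/2; branch lengths KPY→19/4, Z→19/4; new cluster KPYZ
final tree: (((K:3,P:20):25/2,Y:15/2):19/4,Z:19/4)
total length: 105/2

(((K:3,P:20):25/2,Y:15/2):19/4,Z:19/4)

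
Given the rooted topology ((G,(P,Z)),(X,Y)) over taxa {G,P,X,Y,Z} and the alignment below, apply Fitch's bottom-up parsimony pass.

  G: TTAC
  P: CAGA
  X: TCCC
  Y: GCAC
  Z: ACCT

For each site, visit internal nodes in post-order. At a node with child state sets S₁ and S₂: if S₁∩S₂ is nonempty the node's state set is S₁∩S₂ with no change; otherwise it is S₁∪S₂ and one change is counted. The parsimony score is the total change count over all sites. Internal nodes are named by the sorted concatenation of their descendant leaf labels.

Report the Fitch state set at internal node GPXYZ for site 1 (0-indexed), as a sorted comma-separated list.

PZ@0: {C} ∪ {A} = {A,C} (union, +1)
GPZ@0: {T} ∪ {A,C} = {A,C,T} (union, +1)
XY@0: {T} ∪ {G} = {G,T} (union, +1)
GPXYZ@0: {A,C,T} ∩ {G,T} = {T} (intersection, +0)
PZ@1: {A} ∪ {C} = {A,C} (union, +1)
GPZ@1: {T} ∪ {A,C} = {A,C,T} (union, +1)
XY@1: {C} ∩ {C} = {C} (intersection, +0)
GPXYZ@1: {A,C,T} ∩ {C} = {C} (intersection, +0)
PZ@2: {G} ∪ {C} = {C,G} (union, +1)
GPZ@2: {A} ∪ {C,G} = {A,C,G} (union, +1)
XY@2: {C} ∪ {A} = {A,C} (union, +1)
GPXYZ@2: {A,C,G} ∩ {A,C} = {A,C} (intersection, +0)
PZ@3: {A} ∪ {T} = {A,T} (union, +1)
GPZ@3: {C} ∪ {A,T} = {A,C,T} (union, +1)
XY@3: {C} ∩ {C} = {C} (intersection, +0)
GPXYZ@3: {A,C,T} ∩ {C} = {C} (intersection, +0)
per-site changes: [3, 2, 3, 2]; total = 10

C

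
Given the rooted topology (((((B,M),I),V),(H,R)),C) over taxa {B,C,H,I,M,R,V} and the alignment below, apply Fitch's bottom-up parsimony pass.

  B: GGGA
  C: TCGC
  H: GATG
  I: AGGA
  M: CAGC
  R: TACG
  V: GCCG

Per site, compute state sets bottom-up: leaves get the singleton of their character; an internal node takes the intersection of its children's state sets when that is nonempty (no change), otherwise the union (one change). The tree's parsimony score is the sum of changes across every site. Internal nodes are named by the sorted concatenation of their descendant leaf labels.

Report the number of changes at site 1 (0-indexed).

site 0, node BM: B={G} ∪ M={C} → {C,G} (+1)
site 0, node BIM: BM={C,G} ∪ I={A} → {A,C,G} (+1)
site 0, node BIMV: BIM={A,C,G} ∩ V={G} → {G} (+0)
site 0, node HR: H={G} ∪ R={T} → {G,T} (+1)
site 0, node BHIMRV: BIMV={G} ∩ HR={G,T} → {G} (+0)
site 0, node BCHIMRV: BHIMRV={G} ∪ C={T} → {G,T} (+1)
site 1, node BM: B={G} ∪ M={A} → {A,G} (+1)
site 1, node BIM: BM={A,G} ∩ I={G} → {G} (+0)
site 1, node BIMV: BIM={G} ∪ V={C} → {C,G} (+1)
site 1, node HR: H={A} ∩ R={A} → {A} (+0)
site 1, node BHIMRV: BIMV={C,G} ∪ HR={A} → {A,C,G} (+1)
site 1, node BCHIMRV: BHIMRV={A,C,G} ∩ C={C} → {C} (+0)
site 2, node BM: B={G} ∩ M={G} → {G} (+0)
site 2, node BIM: BM={G} ∩ I={G} → {G} (+0)
site 2, node BIMV: BIM={G} ∪ V={C} → {C,G} (+1)
site 2, node HR: H={T} ∪ R={C} → {C,T} (+1)
site 2, node BHIMRV: BIMV={C,G} ∩ HR={C,T} → {C} (+0)
site 2, node BCHIMRV: BHIMRV={C} ∪ C={G} → {C,G} (+1)
site 3, node BM: B={A} ∪ M={C} → {A,C} (+1)
site 3, node BIM: BM={A,C} ∩ I={A} → {A} (+0)
site 3, node BIMV: BIM={A} ∪ V={G} → {A,G} (+1)
site 3, node HR: H={G} ∩ R={G} → {G} (+0)
site 3, node BHIMRV: BIMV={A,G} ∩ HR={G} → {G} (+0)
site 3, node BCHIMRV: BHIMRV={G} ∪ C={C} → {C,G} (+1)
per-site changes: [4, 3, 3, 3]; total = 13

3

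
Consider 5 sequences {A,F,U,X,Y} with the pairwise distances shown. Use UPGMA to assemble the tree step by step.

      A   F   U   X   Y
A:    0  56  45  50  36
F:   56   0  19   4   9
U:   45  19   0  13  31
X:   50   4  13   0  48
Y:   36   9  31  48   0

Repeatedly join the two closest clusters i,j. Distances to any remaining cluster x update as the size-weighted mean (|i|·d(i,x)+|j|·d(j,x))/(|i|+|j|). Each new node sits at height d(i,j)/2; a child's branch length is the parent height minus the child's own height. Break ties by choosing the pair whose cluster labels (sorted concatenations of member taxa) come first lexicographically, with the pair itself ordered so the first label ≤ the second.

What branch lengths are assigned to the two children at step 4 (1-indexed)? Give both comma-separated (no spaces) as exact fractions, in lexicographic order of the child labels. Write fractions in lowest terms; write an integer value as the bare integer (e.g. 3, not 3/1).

step 1: merge (F,X) at d=4; branch lengths F→2, X→2; new cluster FX
  updated: d(A,FX)=53, d(FX,U)=16, d(FX,Y)=57/2
step 2: merge (FX,U) at d=16; branch lengths FX→6, U→8; new cluster FUX
  updated: d(A,FUX)=151/3, d(FUX,Y)=88/3
step 3: merge (FUX,Y) at d=88/3; branch lengths FUX→20/3, Y→44/3; new cluster FUXY
  updated: d(A,FUXY)=187/4
step 4: merge (A,FUXY) at d=187/4; branch lengths A→187/8, FUXY→209/24; new cluster AFUXY
final tree: (A:187/8,(((F:2,X:2):6,U:8):20/3,Y:44/3):209/24)
total length: 857/12

187/8,209/24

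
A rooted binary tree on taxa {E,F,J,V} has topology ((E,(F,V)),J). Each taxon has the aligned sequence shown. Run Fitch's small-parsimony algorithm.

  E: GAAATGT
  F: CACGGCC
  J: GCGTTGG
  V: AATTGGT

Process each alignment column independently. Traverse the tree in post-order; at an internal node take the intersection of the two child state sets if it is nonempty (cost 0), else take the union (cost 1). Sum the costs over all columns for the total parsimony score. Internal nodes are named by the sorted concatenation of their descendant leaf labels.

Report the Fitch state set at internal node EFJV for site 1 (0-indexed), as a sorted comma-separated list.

A,C

[col 0] FV: children F:{C}, V:{A} ∪→ {A,C}; cost 1
[col 0] EFV: children E:{G}, FV:{A,C} ∪→ {A,C,G}; cost 1
[col 0] EFJV: children EFV:{A,C,G}, J:{G} ∩→ {G}; cost 0
[col 1] FV: children F:{A}, V:{A} ∩→ {A}; cost 0
[col 1] EFV: children E:{A}, FV:{A} ∩→ {A}; cost 0
[col 1] EFJV: children EFV:{A}, J:{C} ∪→ {A,C}; cost 1
[col 2] FV: children F:{C}, V:{T} ∪→ {C,T}; cost 1
[col 2] EFV: children E:{A}, FV:{C,T} ∪→ {A,C,T}; cost 1
[col 2] EFJV: children EFV:{A,C,T}, J:{G} ∪→ {A,C,G,T}; cost 1
[col 3] FV: children F:{G}, V:{T} ∪→ {G,T}; cost 1
[col 3] EFV: children E:{A}, FV:{G,T} ∪→ {A,G,T}; cost 1
[col 3] EFJV: children EFV:{A,G,T}, J:{T} ∩→ {T}; cost 0
[col 4] FV: children F:{G}, V:{G} ∩→ {G}; cost 0
[col 4] EFV: children E:{T}, FV:{G} ∪→ {G,T}; cost 1
[col 4] EFJV: children EFV:{G,T}, J:{T} ∩→ {T}; cost 0
[col 5] FV: children F:{C}, V:{G} ∪→ {C,G}; cost 1
[col 5] EFV: children E:{G}, FV:{C,G} ∩→ {G}; cost 0
[col 5] EFJV: children EFV:{G}, J:{G} ∩→ {G}; cost 0
[col 6] FV: children F:{C}, V:{T} ∪→ {C,T}; cost 1
[col 6] EFV: children E:{T}, FV:{C,T} ∩→ {T}; cost 0
[col 6] EFJV: children EFV:{T}, J:{G} ∪→ {G,T}; cost 1
per-site changes: [2, 1, 3, 2, 1, 1, 2]; total = 12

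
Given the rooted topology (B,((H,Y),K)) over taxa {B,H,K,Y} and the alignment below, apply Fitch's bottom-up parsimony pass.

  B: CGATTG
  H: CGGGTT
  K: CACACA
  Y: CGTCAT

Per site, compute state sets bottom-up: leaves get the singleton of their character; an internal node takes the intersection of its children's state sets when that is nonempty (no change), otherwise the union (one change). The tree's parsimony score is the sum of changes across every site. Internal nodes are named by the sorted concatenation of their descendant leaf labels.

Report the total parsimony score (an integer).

11

[col 0] HY: children H:{C}, Y:{C} ∩→ {C}; cost 0
[col 0] HKY: children HY:{C}, K:{C} ∩→ {C}; cost 0
[col 0] BHKY: children B:{C}, HKY:{C} ∩→ {C}; cost 0
[col 1] HY: children H:{G}, Y:{G} ∩→ {G}; cost 0
[col 1] HKY: children HY:{G}, K:{A} ∪→ {A,G}; cost 1
[col 1] BHKY: children B:{G}, HKY:{A,G} ∩→ {G}; cost 0
[col 2] HY: children H:{G}, Y:{T} ∪→ {G,T}; cost 1
[col 2] HKY: children HY:{G,T}, K:{C} ∪→ {C,G,T}; cost 1
[col 2] BHKY: children B:{A}, HKY:{C,G,T} ∪→ {A,C,G,T}; cost 1
[col 3] HY: children H:{G}, Y:{C} ∪→ {C,G}; cost 1
[col 3] HKY: children HY:{C,G}, K:{A} ∪→ {A,C,G}; cost 1
[col 3] BHKY: children B:{T}, HKY:{A,C,G} ∪→ {A,C,G,T}; cost 1
[col 4] HY: children H:{T}, Y:{A} ∪→ {A,T}; cost 1
[col 4] HKY: children HY:{A,T}, K:{C} ∪→ {A,C,T}; cost 1
[col 4] BHKY: children B:{T}, HKY:{A,C,T} ∩→ {T}; cost 0
[col 5] HY: children H:{T}, Y:{T} ∩→ {T}; cost 0
[col 5] HKY: children HY:{T}, K:{A} ∪→ {A,T}; cost 1
[col 5] BHKY: children B:{G}, HKY:{A,T} ∪→ {A,G,T}; cost 1
per-site changes: [0, 1, 3, 3, 2, 2]; total = 11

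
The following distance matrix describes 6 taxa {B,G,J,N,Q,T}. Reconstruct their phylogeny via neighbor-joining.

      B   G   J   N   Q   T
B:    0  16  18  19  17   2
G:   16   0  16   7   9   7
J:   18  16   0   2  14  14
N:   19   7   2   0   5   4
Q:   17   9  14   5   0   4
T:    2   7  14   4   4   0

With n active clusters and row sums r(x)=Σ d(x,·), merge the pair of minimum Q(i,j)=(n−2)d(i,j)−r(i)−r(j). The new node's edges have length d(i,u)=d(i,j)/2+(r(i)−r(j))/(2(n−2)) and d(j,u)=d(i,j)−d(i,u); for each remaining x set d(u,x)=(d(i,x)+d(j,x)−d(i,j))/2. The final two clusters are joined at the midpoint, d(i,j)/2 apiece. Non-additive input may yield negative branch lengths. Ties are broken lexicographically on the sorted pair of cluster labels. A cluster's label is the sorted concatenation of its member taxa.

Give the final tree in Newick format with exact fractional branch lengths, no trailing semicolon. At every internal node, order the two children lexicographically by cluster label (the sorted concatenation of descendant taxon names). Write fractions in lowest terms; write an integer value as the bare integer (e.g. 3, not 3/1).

step 1: merge (B,T) at d=2, Q=-95; branch lengths B→49/8, T→-33/8; new cluster BT
  updated: d(BT,G)=21/2, d(BT,J)=15, d(BT,N)=21/2, d(BT,Q)=19/2
step 2: merge (J,N) at d=2, Q=-131/2; branch lengths J→19/4, N→-11/4; new cluster JN
  updated: d(BT,JN)=47/4, d(G,JN)=21/2, d(JN,Q)=17/2
step 3: merge (BT,G) at d=21/2, Q=-163/4; branch lengths BT→91/16, G→77/16; new cluster BGT
  updated: d(BGT,JN)=47/8, d(BGT,Q)=4
step 4: merge (BGT,JN) at d=47/8, Q=-147/8; branch lengths BGT→11/16, JN→83/16; new cluster BGJNT
  updated: d(BGJNT,Q)=53/16
step 5: merge (BGJNT,Q) at d=53/16; branch lengths BGJNT→53/32, Q→53/32; new cluster BGJNQT
final tree: ((((B:49/8,T:-33/8):91/16,G:77/16):11/16,(J:19/4,N:-11/4):83/16):53/32,Q:53/32)
total length: 379/16

((((B:49/8,T:-33/8):91/16,G:77/16):11/16,(J:19/4,N:-11/4):83/16):53/32,Q:53/32)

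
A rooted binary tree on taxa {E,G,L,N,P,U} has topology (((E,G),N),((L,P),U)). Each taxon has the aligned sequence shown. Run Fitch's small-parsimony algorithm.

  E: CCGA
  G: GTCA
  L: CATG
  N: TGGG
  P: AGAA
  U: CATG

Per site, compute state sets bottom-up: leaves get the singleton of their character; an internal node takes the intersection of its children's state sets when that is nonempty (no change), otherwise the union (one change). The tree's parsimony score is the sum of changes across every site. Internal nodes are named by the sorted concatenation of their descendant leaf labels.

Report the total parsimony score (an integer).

site 0, node EG: E={C} ∪ G={G} → {C,G} (+1)
site 0, node EGN: EG={C,G} ∪ N={T} → {C,G,T} (+1)
site 0, node LP: L={C} ∪ P={A} → {A,C} (+1)
site 0, node LPU: LP={A,C} ∩ U={C} → {C} (+0)
site 0, node EGLNPU: EGN={C,G,T} ∩ LPU={C} → {C} (+0)
site 1, node EG: E={C} ∪ G={T} → {C,T} (+1)
site 1, node EGN: EG={C,T} ∪ N={G} → {C,G,T} (+1)
site 1, node LP: L={A} ∪ P={G} → {A,G} (+1)
site 1, node LPU: LP={A,G} ∩ U={A} → {A} (+0)
site 1, node EGLNPU: EGN={C,G,T} ∪ LPU={A} → {A,C,G,T} (+1)
site 2, node EG: E={G} ∪ G={C} → {C,G} (+1)
site 2, node EGN: EG={C,G} ∩ N={G} → {G} (+0)
site 2, node LP: L={T} ∪ P={A} → {A,T} (+1)
site 2, node LPU: LP={A,T} ∩ U={T} → {T} (+0)
site 2, node EGLNPU: EGN={G} ∪ LPU={T} → {G,T} (+1)
site 3, node EG: E={A} ∩ G={A} → {A} (+0)
site 3, node EGN: EG={A} ∪ N={G} → {A,G} (+1)
site 3, node LP: L={G} ∪ P={A} → {A,G} (+1)
site 3, node LPU: LP={A,G} ∩ U={G} → {G} (+0)
site 3, node EGLNPU: EGN={A,G} ∩ LPU={G} → {G} (+0)
per-site changes: [3, 4, 3, 2]; total = 12

12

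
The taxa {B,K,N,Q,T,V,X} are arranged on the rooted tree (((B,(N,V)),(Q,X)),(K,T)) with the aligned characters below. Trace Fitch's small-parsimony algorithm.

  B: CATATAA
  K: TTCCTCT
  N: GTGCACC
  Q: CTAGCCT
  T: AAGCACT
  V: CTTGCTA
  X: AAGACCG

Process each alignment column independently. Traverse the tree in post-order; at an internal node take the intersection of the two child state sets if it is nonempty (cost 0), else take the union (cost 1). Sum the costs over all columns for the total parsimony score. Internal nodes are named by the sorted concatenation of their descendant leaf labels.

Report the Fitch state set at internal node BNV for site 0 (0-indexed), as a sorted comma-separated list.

[col 0] NV: children N:{G}, V:{C} ∪→ {C,G}; cost 1
[col 0] BNV: children B:{C}, NV:{C,G} ∩→ {C}; cost 0
[col 0] QX: children Q:{C}, X:{A} ∪→ {A,C}; cost 1
[col 0] BNQVX: children BNV:{C}, QX:{A,C} ∩→ {C}; cost 0
[col 0] KT: children K:{T}, T:{A} ∪→ {A,T}; cost 1
[col 0] BKNQTVX: children BNQVX:{C}, KT:{A,T} ∪→ {A,C,T}; cost 1
[col 1] NV: children N:{T}, V:{T} ∩→ {T}; cost 0
[col 1] BNV: children B:{A}, NV:{T} ∪→ {A,T}; cost 1
[col 1] QX: children Q:{T}, X:{A} ∪→ {A,T}; cost 1
[col 1] BNQVX: children BNV:{A,T}, QX:{A,T} ∩→ {A,T}; cost 0
[col 1] KT: children K:{T}, T:{A} ∪→ {A,T}; cost 1
[col 1] BKNQTVX: children BNQVX:{A,T}, KT:{A,T} ∩→ {A,T}; cost 0
[col 2] NV: children N:{G}, V:{T} ∪→ {G,T}; cost 1
[col 2] BNV: children B:{T}, NV:{G,T} ∩→ {T}; cost 0
[col 2] QX: children Q:{A}, X:{G} ∪→ {A,G}; cost 1
[col 2] BNQVX: children BNV:{T}, QX:{A,G} ∪→ {A,G,T}; cost 1
[col 2] KT: children K:{C}, T:{G} ∪→ {C,G}; cost 1
[col 2] BKNQTVX: children BNQVX:{A,G,T}, KT:{C,G} ∩→ {G}; cost 0
[col 3] NV: children N:{C}, V:{G} ∪→ {C,G}; cost 1
[col 3] BNV: children B:{A}, NV:{C,G} ∪→ {A,C,G}; cost 1
[col 3] QX: children Q:{G}, X:{A} ∪→ {A,G}; cost 1
[col 3] BNQVX: children BNV:{A,C,G}, QX:{A,G} ∩→ {A,G}; cost 0
[col 3] KT: children K:{C}, T:{C} ∩→ {C}; cost 0
[col 3] BKNQTVX: children BNQVX:{A,G}, KT:{C} ∪→ {A,C,G}; cost 1
[col 4] NV: children N:{A}, V:{C} ∪→ {A,C}; cost 1
[col 4] BNV: children B:{T}, NV:{A,C} ∪→ {A,C,T}; cost 1
[col 4] QX: children Q:{C}, X:{C} ∩→ {C}; cost 0
[col 4] BNQVX: children BNV:{A,C,T}, QX:{C} ∩→ {C}; cost 0
[col 4] KT: children K:{T}, T:{A} ∪→ {A,T}; cost 1
[col 4] BKNQTVX: children BNQVX:{C}, KT:{A,T} ∪→ {A,C,T}; cost 1
[col 5] NV: children N:{C}, V:{T} ∪→ {C,T}; cost 1
[col 5] BNV: children B:{A}, NV:{C,T} ∪→ {A,C,T}; cost 1
[col 5] QX: children Q:{C}, X:{C} ∩→ {C}; cost 0
[col 5] BNQVX: children BNV:{A,C,T}, QX:{C} ∩→ {C}; cost 0
[col 5] KT: children K:{C}, T:{C} ∩→ {C}; cost 0
[col 5] BKNQTVX: children BNQVX:{C}, KT:{C} ∩→ {C}; cost 0
[col 6] NV: children N:{C}, V:{A} ∪→ {A,C}; cost 1
[col 6] BNV: children B:{A}, NV:{A,C} ∩→ {A}; cost 0
[col 6] QX: children Q:{T}, X:{G} ∪→ {G,T}; cost 1
[col 6] BNQVX: children BNV:{A}, QX:{G,T} ∪→ {A,G,T}; cost 1
[col 6] KT: children K:{T}, T:{T} ∩→ {T}; cost 0
[col 6] BKNQTVX: children BNQVX:{A,G,T}, KT:{T} ∩→ {T}; cost 0
per-site changes: [4, 3, 4, 4, 4, 2, 3]; total = 24

C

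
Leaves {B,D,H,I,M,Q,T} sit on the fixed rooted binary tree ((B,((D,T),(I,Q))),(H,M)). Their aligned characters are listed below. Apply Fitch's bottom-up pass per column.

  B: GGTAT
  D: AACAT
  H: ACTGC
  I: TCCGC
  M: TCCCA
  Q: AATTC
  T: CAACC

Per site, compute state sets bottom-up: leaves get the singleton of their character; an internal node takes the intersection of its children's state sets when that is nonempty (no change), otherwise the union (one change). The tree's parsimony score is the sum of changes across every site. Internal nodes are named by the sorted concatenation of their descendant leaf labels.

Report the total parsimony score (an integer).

19

DT@0: {A} ∪ {C} = {A,C} (union, +1)
IQ@0: {T} ∪ {A} = {A,T} (union, +1)
DIQT@0: {A,C} ∩ {A,T} = {A} (intersection, +0)
BDIQT@0: {G} ∪ {A} = {A,G} (union, +1)
HM@0: {A} ∪ {T} = {A,T} (union, +1)
BDHIMQT@0: {A,G} ∩ {A,T} = {A} (intersection, +0)
DT@1: {A} ∩ {A} = {A} (intersection, +0)
IQ@1: {C} ∪ {A} = {A,C} (union, +1)
DIQT@1: {A} ∩ {A,C} = {A} (intersection, +0)
BDIQT@1: {G} ∪ {A} = {A,G} (union, +1)
HM@1: {C} ∩ {C} = {C} (intersection, +0)
BDHIMQT@1: {A,G} ∪ {C} = {A,C,G} (union, +1)
DT@2: {C} ∪ {A} = {A,C} (union, +1)
IQ@2: {C} ∪ {T} = {C,T} (union, +1)
DIQT@2: {A,C} ∩ {C,T} = {C} (intersection, +0)
BDIQT@2: {T} ∪ {C} = {C,T} (union, +1)
HM@2: {T} ∪ {C} = {C,T} (union, +1)
BDHIMQT@2: {C,T} ∩ {C,T} = {C,T} (intersection, +0)
DT@3: {A} ∪ {C} = {A,C} (union, +1)
IQ@3: {G} ∪ {T} = {G,T} (union, +1)
DIQT@3: {A,C} ∪ {G,T} = {A,C,G,T} (union, +1)
BDIQT@3: {A} ∩ {A,C,G,T} = {A} (intersection, +0)
HM@3: {G} ∪ {C} = {C,G} (union, +1)
BDHIMQT@3: {A} ∪ {C,G} = {A,C,G} (union, +1)
DT@4: {T} ∪ {C} = {C,T} (union, +1)
IQ@4: {C} ∩ {C} = {C} (intersection, +0)
DIQT@4: {C,T} ∩ {C} = {C} (intersection, +0)
BDIQT@4: {T} ∪ {C} = {C,T} (union, +1)
HM@4: {C} ∪ {A} = {A,C} (union, +1)
BDHIMQT@4: {C,T} ∩ {A,C} = {C} (intersection, +0)
per-site changes: [4, 3, 4, 5, 3]; total = 19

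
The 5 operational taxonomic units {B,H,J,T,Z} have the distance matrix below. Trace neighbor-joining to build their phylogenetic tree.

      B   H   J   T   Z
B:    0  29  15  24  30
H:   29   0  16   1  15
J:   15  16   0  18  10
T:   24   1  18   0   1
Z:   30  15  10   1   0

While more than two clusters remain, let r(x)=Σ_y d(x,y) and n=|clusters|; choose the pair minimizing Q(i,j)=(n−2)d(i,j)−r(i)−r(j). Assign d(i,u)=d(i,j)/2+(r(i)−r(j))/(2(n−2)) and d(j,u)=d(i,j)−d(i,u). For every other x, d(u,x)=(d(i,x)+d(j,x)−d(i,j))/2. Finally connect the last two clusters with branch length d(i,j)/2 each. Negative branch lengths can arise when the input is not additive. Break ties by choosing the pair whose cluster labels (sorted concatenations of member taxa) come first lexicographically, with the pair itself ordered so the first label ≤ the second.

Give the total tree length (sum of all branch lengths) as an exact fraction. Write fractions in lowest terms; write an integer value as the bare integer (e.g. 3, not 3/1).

263/8

step 1: merge (B,J) at d=15, Q=-112; branch lengths B→14, J→1; new cluster BJ
  updated: d(BJ,H)=15, d(BJ,T)=27/2, d(BJ,Z)=25/2
step 2: merge (BJ,Z) at d=25/2, Q=-89/2; branch lengths BJ→75/8, Z→25/8; new cluster BJZ
  updated: d(BJZ,H)=35/4, d(BJZ,T)=1
step 3: merge (BJZ,H) at d=35/4, Q=-43/4; branch lengths BJZ→35/8, H→35/8; new cluster BHJZ
  updated: d(BHJZ,T)=-27/8
step 4: merge (BHJZ,T) at d=-27/8; branch lengths BHJZ→-27/16, T→-27/16; new cluster BHJTZ
final tree: ((((B:14,J:1):75/8,Z:25/8):35/8,H:35/8):-27/16,T:-27/16)
total length: 263/8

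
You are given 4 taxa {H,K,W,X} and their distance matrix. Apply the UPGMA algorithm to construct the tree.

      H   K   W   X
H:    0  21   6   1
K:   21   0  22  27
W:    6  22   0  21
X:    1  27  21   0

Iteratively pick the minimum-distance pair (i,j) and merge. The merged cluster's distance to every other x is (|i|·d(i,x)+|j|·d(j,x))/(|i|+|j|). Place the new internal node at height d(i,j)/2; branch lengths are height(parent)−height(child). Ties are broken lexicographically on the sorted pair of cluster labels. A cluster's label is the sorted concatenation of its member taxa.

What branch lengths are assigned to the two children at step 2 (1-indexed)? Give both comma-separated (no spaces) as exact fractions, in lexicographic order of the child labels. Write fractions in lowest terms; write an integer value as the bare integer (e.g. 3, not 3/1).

step 1: merge (H,X) at d=1; branch lengths H→1/2, X→1/2; new cluster HX
  updated: d(HX,K)=24, d(HX,W)=27/2
step 2: merge (HX,W) at d=27/2; branch lengths HX→25/4, W→27/4; new cluster HWX
  updated: d(HWX,K)=70/3
step 3: merge (HWX,K) at d=70/3; branch lengths HWX→59/12, K→35/3; new cluster HKWX
final tree: (((H:1/2,X:1/2):25/4,W:27/4):59/12,K:35/3)
total length: 367/12

25/4,27/4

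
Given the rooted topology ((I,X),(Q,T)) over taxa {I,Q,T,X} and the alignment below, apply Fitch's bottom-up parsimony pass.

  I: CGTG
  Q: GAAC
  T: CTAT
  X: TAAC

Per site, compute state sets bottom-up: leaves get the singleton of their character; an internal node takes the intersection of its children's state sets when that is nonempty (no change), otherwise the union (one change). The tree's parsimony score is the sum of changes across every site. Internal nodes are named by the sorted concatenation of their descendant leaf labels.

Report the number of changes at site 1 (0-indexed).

IX@0: {C} ∪ {T} = {C,T} (union, +1)
QT@0: {G} ∪ {C} = {C,G} (union, +1)
IQTX@0: {C,T} ∩ {C,G} = {C} (intersection, +0)
IX@1: {G} ∪ {A} = {A,G} (union, +1)
QT@1: {A} ∪ {T} = {A,T} (union, +1)
IQTX@1: {A,G} ∩ {A,T} = {A} (intersection, +0)
IX@2: {T} ∪ {A} = {A,T} (union, +1)
QT@2: {A} ∩ {A} = {A} (intersection, +0)
IQTX@2: {A,T} ∩ {A} = {A} (intersection, +0)
IX@3: {G} ∪ {C} = {C,G} (union, +1)
QT@3: {C} ∪ {T} = {C,T} (union, +1)
IQTX@3: {C,G} ∩ {C,T} = {C} (intersection, +0)
per-site changes: [2, 2, 1, 2]; total = 7

2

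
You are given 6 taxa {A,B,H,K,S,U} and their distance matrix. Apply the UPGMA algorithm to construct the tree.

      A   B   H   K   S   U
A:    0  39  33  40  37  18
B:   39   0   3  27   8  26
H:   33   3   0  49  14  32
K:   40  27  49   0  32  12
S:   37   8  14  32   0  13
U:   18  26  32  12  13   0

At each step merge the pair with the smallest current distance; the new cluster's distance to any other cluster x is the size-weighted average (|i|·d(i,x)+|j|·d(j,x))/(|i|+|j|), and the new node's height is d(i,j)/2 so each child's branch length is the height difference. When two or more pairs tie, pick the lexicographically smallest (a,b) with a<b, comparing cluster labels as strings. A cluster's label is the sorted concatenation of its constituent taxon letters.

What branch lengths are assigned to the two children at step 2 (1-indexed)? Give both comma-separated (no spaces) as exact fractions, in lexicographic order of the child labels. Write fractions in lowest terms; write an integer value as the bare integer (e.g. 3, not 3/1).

4,11/2

iteration 1: select B,H (d=3); attach at lengths (3/2, 3/2); label the merged cluster BH
  updated: d(A,BH)=36, d(BH,K)=38, d(BH,S)=11, d(BH,U)=29
iteration 2: select BH,S (d=11); attach at lengths (4, 11/2); label the merged cluster BHS
  updated: d(A,BHS)=109/3, d(BHS,K)=36, d(BHS,U)=71/3
iteration 3: select K,U (d=12); attach at lengths (6, 6); label the merged cluster KU
  updated: d(A,KU)=29, d(BHS,KU)=179/6
iteration 4: select A,KU (d=29); attach at lengths (29/2, 17/2); label the merged cluster AKU
  updated: d(AKU,BHS)=32
iteration 5: select AKU,BHS (d=32); attach at lengths (3/2, 21/2); label the merged cluster ABHKSU
final tree: ((A:29/2,(K:6,U:6):17/2):3/2,((B:3/2,H:3/2):4,S:11/2):21/2)
total length: 119/2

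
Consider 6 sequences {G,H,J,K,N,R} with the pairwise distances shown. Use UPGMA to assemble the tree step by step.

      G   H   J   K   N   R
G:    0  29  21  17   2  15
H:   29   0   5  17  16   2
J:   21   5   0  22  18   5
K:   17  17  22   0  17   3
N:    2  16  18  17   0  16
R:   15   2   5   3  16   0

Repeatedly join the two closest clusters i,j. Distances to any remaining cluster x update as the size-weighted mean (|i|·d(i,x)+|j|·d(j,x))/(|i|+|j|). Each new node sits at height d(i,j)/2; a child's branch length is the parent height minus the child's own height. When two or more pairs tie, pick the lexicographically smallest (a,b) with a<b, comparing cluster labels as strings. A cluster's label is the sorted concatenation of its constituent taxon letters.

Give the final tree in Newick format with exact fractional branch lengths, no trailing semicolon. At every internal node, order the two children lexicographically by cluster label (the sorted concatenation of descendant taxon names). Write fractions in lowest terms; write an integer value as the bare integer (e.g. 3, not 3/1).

1. join G+N (d=2) ⇒ GN; edges |G|=1, |N|=1
  updated: d(GN,H)=45/2, d(GN,J)=39/2, d(GN,K)=17, d(GN,R)=31/2
2. join H+R (d=2) ⇒ HR; edges |H|=1, |R|=1
  updated: d(GN,HR)=19, d(HR,J)=5, d(HR,K)=10
3. join HR+J (d=5) ⇒ HJR; edges |HR|=3/2, |J|=5/2
  updated: d(GN,HJR)=115/6, d(HJR,K)=14
4. join HJR+K (d=14) ⇒ HJKR; edges |HJR|=9/2, |K|=7
  updated: d(GN,HJKR)=149/8
5. join GN+HJKR (d=149/8) ⇒ GHJKNR; edges |GN|=133/16, |HJKR|=37/16
final tree: ((G:1,N:1):133/16,(((H:1,R:1):3/2,J:5/2):9/2,K:7):37/16)
total length: 241/8

((G:1,N:1):133/16,(((H:1,R:1):3/2,J:5/2):9/2,K:7):37/16)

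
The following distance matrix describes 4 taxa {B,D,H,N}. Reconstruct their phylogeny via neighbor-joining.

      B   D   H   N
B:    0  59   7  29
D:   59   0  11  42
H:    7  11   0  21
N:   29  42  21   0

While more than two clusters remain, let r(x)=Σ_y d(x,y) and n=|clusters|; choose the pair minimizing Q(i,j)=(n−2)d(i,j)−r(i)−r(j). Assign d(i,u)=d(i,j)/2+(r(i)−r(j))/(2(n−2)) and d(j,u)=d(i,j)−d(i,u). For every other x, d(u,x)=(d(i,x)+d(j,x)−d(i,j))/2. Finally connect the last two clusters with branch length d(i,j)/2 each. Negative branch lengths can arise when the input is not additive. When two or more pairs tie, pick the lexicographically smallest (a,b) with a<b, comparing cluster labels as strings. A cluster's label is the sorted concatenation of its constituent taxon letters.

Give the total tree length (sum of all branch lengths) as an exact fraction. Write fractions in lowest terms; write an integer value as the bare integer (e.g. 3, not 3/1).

iteration 1: select B,N (d=29, Q=-129); attach at lengths (61/4, 55/4); label the merged cluster BN
  updated: d(BN,D)=36, d(BN,H)=-1/2
iteration 2: select BN,D (d=36, Q=-93/2); attach at lengths (49/4, 95/4); label the merged cluster BDN
  updated: d(BDN,H)=-51/4
iteration 3: select BDN,H (d=-51/4); attach at lengths (-51/8, -51/8); label the merged cluster BDHN
final tree: (((B:61/4,N:55/4):49/4,D:95/4):-51/8,H:-51/8)
total length: 209/4

209/4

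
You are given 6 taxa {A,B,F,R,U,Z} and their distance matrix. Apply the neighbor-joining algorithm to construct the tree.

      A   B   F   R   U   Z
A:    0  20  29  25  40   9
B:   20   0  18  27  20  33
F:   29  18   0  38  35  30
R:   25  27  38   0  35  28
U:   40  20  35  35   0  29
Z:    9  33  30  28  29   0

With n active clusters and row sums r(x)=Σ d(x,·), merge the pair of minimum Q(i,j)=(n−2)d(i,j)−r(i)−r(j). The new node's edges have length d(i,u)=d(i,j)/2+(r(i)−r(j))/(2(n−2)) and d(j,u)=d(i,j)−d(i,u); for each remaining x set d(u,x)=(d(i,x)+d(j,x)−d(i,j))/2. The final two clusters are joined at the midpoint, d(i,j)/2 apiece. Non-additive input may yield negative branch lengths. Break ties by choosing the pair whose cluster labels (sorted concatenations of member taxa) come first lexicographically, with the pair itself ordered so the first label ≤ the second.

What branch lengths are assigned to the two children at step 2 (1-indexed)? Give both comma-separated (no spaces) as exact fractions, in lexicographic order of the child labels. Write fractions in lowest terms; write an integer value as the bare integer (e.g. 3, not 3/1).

43/6,89/6

step 1: merge (A,Z) at d=9, Q=-216; branch lengths A→15/4, Z→21/4; new cluster AZ
  updated: d(AZ,B)=22, d(AZ,F)=25, d(AZ,R)=22, d(AZ,U)=30
step 2: merge (AZ,R) at d=22, Q=-155; branch lengths AZ→43/6, R→89/6; new cluster ARZ
  updated: d(ARZ,B)=27/2, d(ARZ,F)=41/2, d(ARZ,U)=43/2
step 3: merge (ARZ,U) at d=43/2, Q=-89; branch lengths ARZ→11/2, U→16; new cluster ARUZ
  updated: d(ARUZ,B)=6, d(ARUZ,F)=17
step 4: merge (ARUZ,B) at d=6, Q=-41; branch lengths ARUZ→5/2, B→7/2; new cluster ABRUZ
  updated: d(ABRUZ,F)=29/2
step 5: merge (ABRUZ,F) at d=29/2; branch lengths ABRUZ→29/4, F→29/4; new cluster ABFRUZ
final tree: (((((A:15/4,Z:21/4):43/6,R:89/6):11/2,U:16):5/2,B:7/2):29/4,F:29/4)
total length: 73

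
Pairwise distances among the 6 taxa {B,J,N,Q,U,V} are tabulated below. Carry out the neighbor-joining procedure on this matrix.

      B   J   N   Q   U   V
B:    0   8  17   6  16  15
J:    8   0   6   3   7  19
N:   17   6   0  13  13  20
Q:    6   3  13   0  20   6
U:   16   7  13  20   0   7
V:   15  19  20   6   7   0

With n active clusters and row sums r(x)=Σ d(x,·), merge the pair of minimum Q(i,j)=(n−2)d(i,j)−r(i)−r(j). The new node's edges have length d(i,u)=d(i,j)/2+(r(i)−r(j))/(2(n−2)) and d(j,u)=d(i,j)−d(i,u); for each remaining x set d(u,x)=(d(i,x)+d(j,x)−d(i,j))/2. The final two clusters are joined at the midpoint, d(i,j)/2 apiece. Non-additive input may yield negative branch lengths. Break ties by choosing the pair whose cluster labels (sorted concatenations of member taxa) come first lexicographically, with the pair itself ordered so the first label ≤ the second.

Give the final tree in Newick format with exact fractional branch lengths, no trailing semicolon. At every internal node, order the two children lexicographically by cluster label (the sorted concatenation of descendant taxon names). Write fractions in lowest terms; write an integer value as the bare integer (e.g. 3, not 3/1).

step 1: merge (U,V) at d=7, Q=-102; branch lengths U→3, V→4; new cluster UV
  updated: d(B,UV)=12, d(J,UV)=19/2, d(N,UV)=13, d(Q,UV)=19/2
step 2: merge (J,N) at d=6, Q=-115/2; branch lengths J→-3/4, N→27/4; new cluster JN
  updated: d(B,JN)=19/2, d(JN,Q)=5, d(JN,UV)=33/4
step 3: merge (B,Q) at d=6, Q=-36; branch lengths B→19/4, Q→5/4; new cluster BQ
  updated: d(BQ,JN)=17/4, d(BQ,UV)=31/4
step 4: merge (BQ,JN) at d=17/4, Q=-81/4; branch lengths BQ→15/8, JN→19/8; new cluster BJNQ
  updated: d(BJNQ,UV)=47/8
step 5: merge (BJNQ,UV) at d=47/8; branch lengths BJNQ→47/16, UV→47/16; new cluster BJNQUV
final tree: (((B:19/4,Q:5/4):15/8,(J:-3/4,N:27/4):19/8):47/16,(U:3,V:4):47/16)
total length: 233/8

(((B:19/4,Q:5/4):15/8,(J:-3/4,N:27/4):19/8):47/16,(U:3,V:4):47/16)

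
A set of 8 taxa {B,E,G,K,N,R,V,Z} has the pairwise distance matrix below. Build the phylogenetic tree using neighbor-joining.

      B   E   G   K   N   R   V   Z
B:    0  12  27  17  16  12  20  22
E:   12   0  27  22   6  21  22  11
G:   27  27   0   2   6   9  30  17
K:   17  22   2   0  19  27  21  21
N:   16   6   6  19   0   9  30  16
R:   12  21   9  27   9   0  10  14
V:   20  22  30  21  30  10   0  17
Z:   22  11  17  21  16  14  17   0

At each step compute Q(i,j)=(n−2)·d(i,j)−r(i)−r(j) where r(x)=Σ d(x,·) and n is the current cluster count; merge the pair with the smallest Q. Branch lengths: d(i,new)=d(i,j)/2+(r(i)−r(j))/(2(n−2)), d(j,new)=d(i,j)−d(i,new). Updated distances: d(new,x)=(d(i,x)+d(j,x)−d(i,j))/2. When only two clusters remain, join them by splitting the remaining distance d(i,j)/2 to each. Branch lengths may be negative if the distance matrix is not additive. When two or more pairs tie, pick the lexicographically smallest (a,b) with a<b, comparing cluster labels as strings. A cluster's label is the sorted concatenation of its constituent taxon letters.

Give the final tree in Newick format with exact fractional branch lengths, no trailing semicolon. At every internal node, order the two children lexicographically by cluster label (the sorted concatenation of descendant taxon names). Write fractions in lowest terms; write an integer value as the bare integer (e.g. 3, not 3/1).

1. join G+K (d=2, Q=-235) ⇒ GK; edges |G|=1/12, |K|=23/12
  updated: d(B,GK)=21, d(E,GK)=47/2, d(GK,N)=23/2, d(GK,R)=17, d(GK,V)=49/2, d(GK,Z)=18
2. join R+V (d=10, Q=-313/2) ⇒ RV; edges |R|=19/20, |V|=181/20
  updated: d(B,RV)=11, d(E,RV)=33/2, d(GK,RV)=63/4, d(N,RV)=29/2, d(RV,Z)=21/2
3. join E+N (d=6, Q=-109) ⇒ EN; edges |E|=29/8, |N|=19/8
  updated: d(B,EN)=11, d(EN,GK)=29/2, d(EN,RV)=25/2, d(EN,Z)=21/2
4. join B+RV (d=11, Q=-327/4) ⇒ BRV; edges |B|=193/24, |RV|=71/24
  updated: d(BRV,EN)=25/4, d(BRV,GK)=103/8, d(BRV,Z)=43/4
5. join BRV+GK (d=103/8, Q=-99/2) ⇒ BGKRV; edges |BRV|=41/16, |GK|=165/16
  updated: d(BGKRV,EN)=63/16, d(BGKRV,Z)=127/16
6. join BGKRV+EN (d=63/16, Q=-179/8) ⇒ BEGKNRV; edges |BGKRV|=11/16, |EN|=13/4
  updated: d(BEGKNRV,Z)=29/4
7. join BEGKNRV+Z (d=29/4) ⇒ BEGKNRVZ; edges |BEGKNRV|=29/8, |Z|=29/8
final tree: ((((B:193/24,(R:19/20,V:181/20):71/24):41/16,(G:1/12,K:23/12):165/16):11/16,(E:29/8,N:19/8):13/4):29/8,Z:29/8)
total length: 849/16

((((B:193/24,(R:19/20,V:181/20):71/24):41/16,(G:1/12,K:23/12):165/16):11/16,(E:29/8,N:19/8):13/4):29/8,Z:29/8)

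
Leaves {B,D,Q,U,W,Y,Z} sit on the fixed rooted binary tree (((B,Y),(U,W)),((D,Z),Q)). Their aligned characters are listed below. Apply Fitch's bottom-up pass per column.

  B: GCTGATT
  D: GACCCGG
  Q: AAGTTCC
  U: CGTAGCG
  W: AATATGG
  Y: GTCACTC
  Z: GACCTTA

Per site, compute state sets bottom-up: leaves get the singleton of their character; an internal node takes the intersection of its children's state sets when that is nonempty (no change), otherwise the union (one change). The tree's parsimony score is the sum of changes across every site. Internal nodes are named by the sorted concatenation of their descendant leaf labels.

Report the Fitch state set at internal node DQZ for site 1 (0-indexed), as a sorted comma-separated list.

A

[col 0] BY: children B:{G}, Y:{G} ∩→ {G}; cost 0
[col 0] UW: children U:{C}, W:{A} ∪→ {A,C}; cost 1
[col 0] BUWY: children BY:{G}, UW:{A,C} ∪→ {A,C,G}; cost 1
[col 0] DZ: children D:{G}, Z:{G} ∩→ {G}; cost 0
[col 0] DQZ: children DZ:{G}, Q:{A} ∪→ {A,G}; cost 1
[col 0] BDQUWYZ: children BUWY:{A,C,G}, DQZ:{A,G} ∩→ {A,G}; cost 0
[col 1] BY: children B:{C}, Y:{T} ∪→ {C,T}; cost 1
[col 1] UW: children U:{G}, W:{A} ∪→ {A,G}; cost 1
[col 1] BUWY: children BY:{C,T}, UW:{A,G} ∪→ {A,C,G,T}; cost 1
[col 1] DZ: children D:{A}, Z:{A} ∩→ {A}; cost 0
[col 1] DQZ: children DZ:{A}, Q:{A} ∩→ {A}; cost 0
[col 1] BDQUWYZ: children BUWY:{A,C,G,T}, DQZ:{A} ∩→ {A}; cost 0
[col 2] BY: children B:{T}, Y:{C} ∪→ {C,T}; cost 1
[col 2] UW: children U:{T}, W:{T} ∩→ {T}; cost 0
[col 2] BUWY: children BY:{C,T}, UW:{T} ∩→ {T}; cost 0
[col 2] DZ: children D:{C}, Z:{C} ∩→ {C}; cost 0
[col 2] DQZ: children DZ:{C}, Q:{G} ∪→ {C,G}; cost 1
[col 2] BDQUWYZ: children BUWY:{T}, DQZ:{C,G} ∪→ {C,G,T}; cost 1
[col 3] BY: children B:{G}, Y:{A} ∪→ {A,G}; cost 1
[col 3] UW: children U:{A}, W:{A} ∩→ {A}; cost 0
[col 3] BUWY: children BY:{A,G}, UW:{A} ∩→ {A}; cost 0
[col 3] DZ: children D:{C}, Z:{C} ∩→ {C}; cost 0
[col 3] DQZ: children DZ:{C}, Q:{T} ∪→ {C,T}; cost 1
[col 3] BDQUWYZ: children BUWY:{A}, DQZ:{C,T} ∪→ {A,C,T}; cost 1
[col 4] BY: children B:{A}, Y:{C} ∪→ {A,C}; cost 1
[col 4] UW: children U:{G}, W:{T} ∪→ {G,T}; cost 1
[col 4] BUWY: children BY:{A,C}, UW:{G,T} ∪→ {A,C,G,T}; cost 1
[col 4] DZ: children D:{C}, Z:{T} ∪→ {C,T}; cost 1
[col 4] DQZ: children DZ:{C,T}, Q:{T} ∩→ {T}; cost 0
[col 4] BDQUWYZ: children BUWY:{A,C,G,T}, DQZ:{T} ∩→ {T}; cost 0
[col 5] BY: children B:{T}, Y:{T} ∩→ {T}; cost 0
[col 5] UW: children U:{C}, W:{G} ∪→ {C,G}; cost 1
[col 5] BUWY: children BY:{T}, UW:{C,G} ∪→ {C,G,T}; cost 1
[col 5] DZ: children D:{G}, Z:{T} ∪→ {G,T}; cost 1
[col 5] DQZ: children DZ:{G,T}, Q:{C} ∪→ {C,G,T}; cost 1
[col 5] BDQUWYZ: children BUWY:{C,G,T}, DQZ:{C,G,T} ∩→ {C,G,T}; cost 0
[col 6] BY: children B:{T}, Y:{C} ∪→ {C,T}; cost 1
[col 6] UW: children U:{G}, W:{G} ∩→ {G}; cost 0
[col 6] BUWY: children BY:{C,T}, UW:{G} ∪→ {C,G,T}; cost 1
[col 6] DZ: children D:{G}, Z:{A} ∪→ {A,G}; cost 1
[col 6] DQZ: children DZ:{A,G}, Q:{C} ∪→ {A,C,G}; cost 1
[col 6] BDQUWYZ: children BUWY:{C,G,T}, DQZ:{A,C,G} ∩→ {C,G}; cost 0
per-site changes: [3, 3, 3, 3, 4, 4, 4]; total = 24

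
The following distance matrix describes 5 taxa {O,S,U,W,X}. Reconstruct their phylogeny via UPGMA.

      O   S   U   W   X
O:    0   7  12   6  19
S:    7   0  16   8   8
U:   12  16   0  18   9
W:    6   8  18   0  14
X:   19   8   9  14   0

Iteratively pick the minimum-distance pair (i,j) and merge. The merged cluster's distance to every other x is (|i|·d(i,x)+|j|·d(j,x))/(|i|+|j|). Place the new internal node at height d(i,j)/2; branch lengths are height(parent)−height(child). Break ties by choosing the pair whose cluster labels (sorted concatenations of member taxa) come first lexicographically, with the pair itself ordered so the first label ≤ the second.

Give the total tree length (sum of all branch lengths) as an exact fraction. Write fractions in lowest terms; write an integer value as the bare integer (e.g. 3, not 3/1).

103/4

iteration 1: select O,W (d=6); attach at lengths (3, 3); label the merged cluster OW
  updated: d(OW,S)=15/2, d(OW,U)=15, d(OW,X)=33/2
iteration 2: select OW,S (d=15/2); attach at lengths (3/4, 15/4); label the merged cluster OSW
  updated: d(OSW,U)=46/3, d(OSW,X)=41/3
iteration 3: select U,X (d=9); attach at lengths (9/2, 9/2); label the merged cluster UX
  updated: d(OSW,UX)=29/2
iteration 4: select OSW,UX (d=29/2); attach at lengths (7/2, 11/4); label the merged cluster OSUWX
final tree: (((O:3,W:3):3/4,S:15/4):7/2,(U:9/2,X:9/2):11/4)
total length: 103/4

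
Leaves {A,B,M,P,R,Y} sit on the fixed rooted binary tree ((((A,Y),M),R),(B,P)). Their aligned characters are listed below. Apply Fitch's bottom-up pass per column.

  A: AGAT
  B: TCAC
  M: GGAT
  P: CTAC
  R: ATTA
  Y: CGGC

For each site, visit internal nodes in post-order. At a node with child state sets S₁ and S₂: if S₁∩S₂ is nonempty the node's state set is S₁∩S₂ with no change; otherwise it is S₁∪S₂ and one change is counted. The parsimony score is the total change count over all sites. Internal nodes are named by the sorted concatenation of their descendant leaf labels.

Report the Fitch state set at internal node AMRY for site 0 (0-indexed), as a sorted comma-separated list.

[col 0] AY: children A:{A}, Y:{C} ∪→ {A,C}; cost 1
[col 0] AMY: children AY:{A,C}, M:{G} ∪→ {A,C,G}; cost 1
[col 0] AMRY: children AMY:{A,C,G}, R:{A} ∩→ {A}; cost 0
[col 0] BP: children B:{T}, P:{C} ∪→ {C,T}; cost 1
[col 0] ABMPRY: children AMRY:{A}, BP:{C,T} ∪→ {A,C,T}; cost 1
[col 1] AY: children A:{G}, Y:{G} ∩→ {G}; cost 0
[col 1] AMY: children AY:{G}, M:{G} ∩→ {G}; cost 0
[col 1] AMRY: children AMY:{G}, R:{T} ∪→ {G,T}; cost 1
[col 1] BP: children B:{C}, P:{T} ∪→ {C,T}; cost 1
[col 1] ABMPRY: children AMRY:{G,T}, BP:{C,T} ∩→ {T}; cost 0
[col 2] AY: children A:{A}, Y:{G} ∪→ {A,G}; cost 1
[col 2] AMY: children AY:{A,G}, M:{A} ∩→ {A}; cost 0
[col 2] AMRY: children AMY:{A}, R:{T} ∪→ {A,T}; cost 1
[col 2] BP: children B:{A}, P:{A} ∩→ {A}; cost 0
[col 2] ABMPRY: children AMRY:{A,T}, BP:{A} ∩→ {A}; cost 0
[col 3] AY: children A:{T}, Y:{C} ∪→ {C,T}; cost 1
[col 3] AMY: children AY:{C,T}, M:{T} ∩→ {T}; cost 0
[col 3] AMRY: children AMY:{T}, R:{A} ∪→ {A,T}; cost 1
[col 3] BP: children B:{C}, P:{C} ∩→ {C}; cost 0
[col 3] ABMPRY: children AMRY:{A,T}, BP:{C} ∪→ {A,C,T}; cost 1
per-site changes: [4, 2, 2, 3]; total = 11

A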